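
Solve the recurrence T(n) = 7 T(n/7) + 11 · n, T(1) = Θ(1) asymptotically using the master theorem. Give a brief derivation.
T(n) = Θ(n log n)

log_7 7 = 1, and f(n) = 11 · n = Θ(n^(log_7 7)). This is Case 2 of the master theorem: T(n) = Θ(f(n) · log n) = Θ(n log n).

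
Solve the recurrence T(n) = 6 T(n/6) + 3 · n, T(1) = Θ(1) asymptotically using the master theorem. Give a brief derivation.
T(n) = Θ(n log n)

log_6 6 = 1, and f(n) = 3 · n = Θ(n^(log_6 6)). This is Case 2 of the master theorem: T(n) = Θ(f(n) · log n) = Θ(n log n).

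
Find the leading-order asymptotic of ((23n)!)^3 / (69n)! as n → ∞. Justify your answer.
((23n)!)^3/(69n)! ~ ((2π·23n)^(2/2) / sqrt(3)) · 3^(−3·23n)  →  0

Write N = 23n. Stirling: N! ~ sqrt(2π N)(N/e)^N and (3N)! ~ sqrt(2π·3N)·(3N/e)^(3N).
  (N!)^3/(3N)! ~ (2π N)^(3/2) (N/e)^(3N) / [sqrt(2π·3N) (3N/e)^(3N)]
     = (2π N)^(3/2) / sqrt(2π·3N) · (N/(3N))^(3N)
     = (2π N)^((3−1)/2) / sqrt(3) · 3^(−3N).
Since 3^3 > 1, the factor 3^(−3N) decays exponentially, so the ratio → 0. Substituting N = 23n gives the stated form.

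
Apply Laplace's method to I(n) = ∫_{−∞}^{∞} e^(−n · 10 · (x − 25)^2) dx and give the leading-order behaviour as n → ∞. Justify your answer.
I(n) = sqrt(π/(10n))

Here φ(x) = 10 · (x − 25)^2 has its unique minimum at x* = 25 with φ(x*) = 0 and φ''(x*) = 20. Laplace's method gives
  I(n) ~ e^(−n φ(x*)) · sqrt(2π / (n · φ''(x*))) = sqrt(2π / (20n)) = sqrt(π/(10n)).
This is exact: substituting u = (x − 25)·sqrt(10n) gives I(n) = (1/sqrt(10n)) ∫_{−∞}^{∞} e^(−u^2) du = sqrt(π/(10n)).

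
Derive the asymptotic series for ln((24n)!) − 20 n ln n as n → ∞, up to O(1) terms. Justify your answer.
ln((24n)!) − 20 n ln n = 4 n ln n + 24(ln 24 − 1) n + (1/2) ln(2π·24n) + O(1/n)

Stirling: ln((24n)!) = 24n ln(24n) − 24n + (1/2) ln(2π·24n) + O(1/n).
Expand 24n ln(24n) = 24n (ln n + ln 24) = 24n ln n + 24n ln 24.
Subtract 20n ln n: leading term is (24 − 20) n ln n = 4 n ln n. The next term is 24n ln 24 − 24n = 24(ln 24 − 1) n. Then the (1/2) ln(2π·24n) correction.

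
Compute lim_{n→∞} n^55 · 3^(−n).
lim = 0

Exponentials with base > 1 dominate every fixed polynomial: for any fixed c, n^c / 3^n → 0 as n → ∞ (e.g. by the ratio test, or by writing 3^n = e^(n ln 3) and noting e^(n ln 3) / n^c → ∞). Hence n^55 · 3^(−n) = n^55 / 3^n → 0.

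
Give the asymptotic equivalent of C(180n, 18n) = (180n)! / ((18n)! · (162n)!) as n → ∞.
C(180n, 18n) ~ (10000000000/387420489)^(18n) · sqrt(5/(9π·18n))

Write N = 18n. Apply Stirling to each factorial:
  (10N)! ~ sqrt(2π·10N) · (10N/e)^(10N),
  N! ~ sqrt(2π N) · (N/e)^N,
  (9N)! ~ sqrt(2π·9N) · (9N/e)^(9N).
The exponential factors combine to (10N)^(10N) / (N^N · (9N)^(9N)) = 10^(10N)/9^(9N) = (10^10/9^9)^N = (10000000000/387420489)^N.
The square-root prefactors combine to sqrt(2π·10N) / (sqrt(2π N)·sqrt(2π·9N)) = sqrt(10 / (2π·9·N)) = sqrt(5/(9π·18n)).
Substituting N = 18n: C(180n, 18n) ~ (10000000000/387420489)^(18n) · sqrt(5/(9π·18n)).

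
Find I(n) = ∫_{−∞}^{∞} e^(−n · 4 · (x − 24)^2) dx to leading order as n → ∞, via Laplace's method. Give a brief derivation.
I(n) = sqrt(π/(4n))

Here φ(x) = 4 · (x − 24)^2 has its unique minimum at x* = 24 with φ(x*) = 0 and φ''(x*) = 8. Laplace's method gives
  I(n) ~ e^(−n φ(x*)) · sqrt(2π / (n · φ''(x*))) = sqrt(2π / (8n)) = sqrt(π/(4n)).
This is exact: substituting u = (x − 24)·sqrt(4n) gives I(n) = (1/sqrt(4n)) ∫_{−∞}^{∞} e^(−u^2) du = sqrt(π/(4n)).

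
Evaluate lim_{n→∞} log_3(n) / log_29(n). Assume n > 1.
lim = ln(29) / ln(3) = log_3(29)

Change of base: log_3(n) = ln n / ln 3 and log_29(n) = ln n / ln 29. The ratio is (ln n / ln 3) · (ln 29 / ln n) = ln 29 / ln 3, a constant independent of n. So the limit is ln 29 / ln 3 = log_3(29).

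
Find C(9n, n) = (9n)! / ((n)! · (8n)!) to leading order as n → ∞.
C(9n, n) ~ (387420489/16777216)^(n) · sqrt(9/(16π·n))

Write N = n. Apply Stirling to each factorial:
  (9N)! ~ sqrt(2π·9N) · (9N/e)^(9N),
  N! ~ sqrt(2π N) · (N/e)^N,
  (8N)! ~ sqrt(2π·8N) · (8N/e)^(8N).
The exponential factors combine to (9N)^(9N) / (N^N · (8N)^(8N)) = 9^(9N)/8^(8N) = (9^9/8^8)^N = (387420489/16777216)^N.
The square-root prefactors combine to sqrt(2π·9N) / (sqrt(2π N)·sqrt(2π·8N)) = sqrt(9 / (2π·8·N)) = sqrt(9/(16π·n)).
Substituting N = n: C(9n, n) ~ (387420489/16777216)^(n) · sqrt(9/(16π·n)).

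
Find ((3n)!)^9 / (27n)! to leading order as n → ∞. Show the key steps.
((3n)!)^9/(27n)! ~ ((2π·3n)^(8/2) / 3) · 9^(−9·3n)  →  0

Write N = 3n. Stirling: N! ~ sqrt(2π N)(N/e)^N and (9N)! ~ sqrt(2π·9N)·(9N/e)^(9N).
  (N!)^9/(9N)! ~ (2π N)^(9/2) (N/e)^(9N) / [sqrt(2π·9N) (9N/e)^(9N)]
     = (2π N)^(9/2) / sqrt(2π·9N) · (N/(9N))^(9N)
     = (2π N)^((9−1)/2) / 3 · 9^(−9N).
Since 9^9 > 1, the factor 9^(−9N) decays exponentially, so the ratio → 0. Substituting N = 3n gives the stated form.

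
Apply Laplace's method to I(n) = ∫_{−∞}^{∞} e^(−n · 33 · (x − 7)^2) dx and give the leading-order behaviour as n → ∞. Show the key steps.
I(n) = sqrt(π/(33n))

Here φ(x) = 33 · (x − 7)^2 has its unique minimum at x* = 7 with φ(x*) = 0 and φ''(x*) = 66. Laplace's method gives
  I(n) ~ e^(−n φ(x*)) · sqrt(2π / (n · φ''(x*))) = sqrt(2π / (66n)) = sqrt(π/(33n)).
This is exact: substituting u = (x − 7)·sqrt(33n) gives I(n) = (1/sqrt(33n)) ∫_{−∞}^{∞} e^(−u^2) du = sqrt(π/(33n)).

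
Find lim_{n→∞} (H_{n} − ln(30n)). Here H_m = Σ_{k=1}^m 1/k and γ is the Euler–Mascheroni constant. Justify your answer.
lim = −ln 30 + γ

By Euler-Maclaurin, H_m = ln m + γ + O(1/m). So
  H_{n} − ln(30n) = ln(n) + γ − ln(30n) + O(1/n)
                       = ln(1/30) + γ + O(1/n).
Hence the limit is ln(1/30) + γ.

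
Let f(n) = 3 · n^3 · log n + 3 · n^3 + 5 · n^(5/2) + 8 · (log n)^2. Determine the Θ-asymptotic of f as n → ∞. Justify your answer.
f(n) ∈ Θ(n^3 · log n)

Compare the terms by growth order. For large n, n^a · (log n)^b dominates n^a' · (log n)^b' iff a > a', or (a = a' and b > b'). Ranking the 4 terms shows the dominant one is 3 · n^3 · log n. Hence f(n) ∈ Θ(n^3 · log n).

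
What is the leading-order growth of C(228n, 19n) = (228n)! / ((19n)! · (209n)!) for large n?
C(228n, 19n) ~ (8916100448256/285311670611)^(19n) · sqrt(6/(11π·19n))

Write N = 19n. Apply Stirling to each factorial:
  (12N)! ~ sqrt(2π·12N) · (12N/e)^(12N),
  N! ~ sqrt(2π N) · (N/e)^N,
  (11N)! ~ sqrt(2π·11N) · (11N/e)^(11N).
The exponential factors combine to (12N)^(12N) / (N^N · (11N)^(11N)) = 12^(12N)/11^(11N) = (12^12/11^11)^N = (8916100448256/285311670611)^N.
The square-root prefactors combine to sqrt(2π·12N) / (sqrt(2π N)·sqrt(2π·11N)) = sqrt(12 / (2π·11·N)) = sqrt(6/(11π·19n)).
Substituting N = 19n: C(228n, 19n) ~ (8916100448256/285311670611)^(19n) · sqrt(6/(11π·19n)).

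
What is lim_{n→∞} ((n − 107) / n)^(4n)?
lim = e^(−428)

Rewrite as (1 − 107/n)^(4n). By the standard limit (1 + x/n)^n → e^x, we have (1 − 107/n)^n → e^(−107), and raising to the 4th power gives e^(−428).
More precisely, ln[(1 − 107/n)^(4n)] = 4n · ln(1 − 107/n) = 4n · (-107/n + O(1/n^2)) = -428 + O(1/n) → -428.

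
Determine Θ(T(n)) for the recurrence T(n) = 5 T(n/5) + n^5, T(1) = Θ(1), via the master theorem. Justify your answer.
T(n) = Θ(n^5)

log_5 5 ≈ 1.000. f(n) = n^5 dominates n^(log_5 5) since 5 > 1.000, and the regularity condition a·f(n/b) = 5·(n/5)^5 = (5/3125)·n^5 ≤ c·f(n) holds with c = 5/3125 ≈ 0.0016 < 1. So this is Case 3: T(n) = Θ(f(n)) = Θ(n^5).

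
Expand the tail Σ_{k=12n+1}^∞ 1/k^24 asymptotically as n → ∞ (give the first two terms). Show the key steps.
Σ_{k>12n} 1/k^24 = 1/(23 · (12n)^23) − 1/(2 · (12n)^24) + O(1/(12n)^25)

Compare to the integral: ∫_{12n}^∞ x^(−24) dx = [−x^(−23)/23]_{12n}^∞ = 1/((24−1)·(12n)^23). The Euler-Maclaurin correction adds −f(12n)/2 = −1/(2·(12n)^24). Euler-Maclaurin then gives
  Σ_{k>12n} 1/k^24 = ∫_{12n}^∞ dx/x^24 − 1/(2·(12n)^24) + O(1/(12n)^25).
(Equivalently this is ζ(24) − Σ_{k≤12n} 1/k^24.)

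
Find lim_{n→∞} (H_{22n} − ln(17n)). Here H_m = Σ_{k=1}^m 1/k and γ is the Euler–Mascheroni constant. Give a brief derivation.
lim = ln(22/17) + γ

By Euler-Maclaurin, H_m = ln m + γ + O(1/m). So
  H_{22n} − ln(17n) = ln(22n) + γ − ln(17n) + O(1/n)
                       = ln(22/17) + γ + O(1/n).
Hence the limit is ln(22/17) + γ.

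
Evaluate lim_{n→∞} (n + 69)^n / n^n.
lim = e^69

Rewrite as (1 + 69/n)^(n). By the standard limit (1 + x/n)^n → e^x, we have (1 + 69/n)^n → e^69, and raising to the 1st power gives e^69.
More precisely, ln[(1 + 69/n)^(n)] = n · ln(1 + 69/n) = n · (69/n + O(1/n^2)) = 69 + O(1/n) → 69.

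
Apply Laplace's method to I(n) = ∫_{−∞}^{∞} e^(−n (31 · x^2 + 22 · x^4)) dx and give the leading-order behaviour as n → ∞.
I(n) ~ sqrt(π/(31n))

φ(x) = 31 · x^2 + 22 · x^4 has its unique global minimum at x* = 0 (since φ'(x) = 62x + 88x^3 = 0 only at x = 0 for real x with both coefficients positive, and φ → ∞ as |x| → ∞). At x* = 0, φ(0) = 0 and φ''(0) = 62. Laplace's method then gives
  I(n) ~ sqrt(2π / (n · φ''(0))) · e^(−n φ(0)) = sqrt(2π / (62n)) = sqrt(π/(31n)).
The 22 · x^4 term contributes only at subleading order (an O(1/n) relative correction).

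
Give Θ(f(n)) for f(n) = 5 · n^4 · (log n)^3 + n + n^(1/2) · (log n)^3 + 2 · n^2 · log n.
f(n) ∈ Θ(n^4 · (log n)^3)

Compare the terms by growth order. For large n, n^a · (log n)^b dominates n^a' · (log n)^b' iff a > a', or (a = a' and b > b'). Ranking the 4 terms shows the dominant one is 5 · n^4 · (log n)^3. Hence f(n) ∈ Θ(n^4 · (log n)^3).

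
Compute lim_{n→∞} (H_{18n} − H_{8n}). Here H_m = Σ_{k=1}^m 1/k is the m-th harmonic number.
lim = ln(18/8) = ln(9/4)

Euler-Maclaurin gives H_m = ln m + γ + 1/(2m) + O(1/m^2). The γ and O(1/m) terms cancel in the difference:
  H_{18n} − H_{8n} = ln(18n) − ln(8n) + O(1/n) = ln(18/8) + O(1/n).
Hence the limit is ln(18/8) = ln(9/4).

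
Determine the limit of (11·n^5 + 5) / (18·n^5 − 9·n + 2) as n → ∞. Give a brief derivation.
lim = 11/18

For large n the leading n^5 terms dominate both numerator and denominator. Dividing top and bottom by n^5, every other term tends to 0, leaving 11/18.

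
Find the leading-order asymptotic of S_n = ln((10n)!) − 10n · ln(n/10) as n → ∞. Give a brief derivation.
S_n ~ 10n · (ln 100 − 1) + O(ln n)

Stirling: ln((10n)!) = 10n ln(10n) − 10n + O(ln n).
  S_n = 10n ln(10n) − 10n − 10n ln(n/10) + O(ln n)
      = 10n ln(10n) − 10n ln n + 10n ln 10 − 10n + O(ln n)
      = 10n ln 10 + 10n ln 10 − 10n + O(ln n)
      = 10n (ln 100 − 1) + O(ln n).
Numerically ln(100) − 1 ≈ 3.6052.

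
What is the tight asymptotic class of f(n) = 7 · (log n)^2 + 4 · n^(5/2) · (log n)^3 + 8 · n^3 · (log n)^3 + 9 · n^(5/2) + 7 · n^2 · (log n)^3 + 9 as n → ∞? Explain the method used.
f(n) ∈ Θ(n^3 · (log n)^3)

Compare the terms by growth order. For large n, n^a · (log n)^b dominates n^a' · (log n)^b' iff a > a', or (a = a' and b > b'). Ranking the 6 terms shows the dominant one is 8 · n^3 · (log n)^3. Hence f(n) ∈ Θ(n^3 · (log n)^3).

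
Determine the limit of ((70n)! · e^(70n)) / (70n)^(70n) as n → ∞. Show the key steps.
lim = ∞

Stirling: (70n)! ~ sqrt(2π·70n) · (70n/e)^(70n). Hence
  (70n)! · e^(70n) / (70n)^(70n) ~ sqrt(2π·70n) = sqrt(2π·70) · sqrt(n) → ∞.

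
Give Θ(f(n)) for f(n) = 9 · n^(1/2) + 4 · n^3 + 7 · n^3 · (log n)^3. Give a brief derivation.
f(n) ∈ Θ(n^3 · (log n)^3)

Compare the terms by growth order. For large n, n^a · (log n)^b dominates n^a' · (log n)^b' iff a > a', or (a = a' and b > b'). Ranking the 3 terms shows the dominant one is 7 · n^3 · (log n)^3. Hence f(n) ∈ Θ(n^3 · (log n)^3).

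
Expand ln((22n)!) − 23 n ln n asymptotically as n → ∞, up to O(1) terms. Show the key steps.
ln((22n)!) − 23 n ln n = −n ln n + 22(ln 22 − 1) n + (1/2) ln(2π·22n) + O(1/n)

Stirling: ln((22n)!) = 22n ln(22n) − 22n + (1/2) ln(2π·22n) + O(1/n).
Expand 22n ln(22n) = 22n (ln n + ln 22) = 22n ln n + 22n ln 22.
Subtract 23n ln n: leading term is (22 − 23) n ln n = −n ln n. The next term is 22n ln 22 − 22n = 22(ln 22 − 1) n. Then the (1/2) ln(2π·22n) correction.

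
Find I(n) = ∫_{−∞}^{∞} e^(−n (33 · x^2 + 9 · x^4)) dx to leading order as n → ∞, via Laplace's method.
I(n) ~ sqrt(π/(33n))

φ(x) = 33 · x^2 + 9 · x^4 has its unique global minimum at x* = 0 (since φ'(x) = 66x + 36x^3 = 0 only at x = 0 for real x with both coefficients positive, and φ → ∞ as |x| → ∞). At x* = 0, φ(0) = 0 and φ''(0) = 66. Laplace's method then gives
  I(n) ~ sqrt(2π / (n · φ''(0))) · e^(−n φ(0)) = sqrt(2π / (66n)) = sqrt(π/(33n)).
The 9 · x^4 term contributes only at subleading order (an O(1/n) relative correction).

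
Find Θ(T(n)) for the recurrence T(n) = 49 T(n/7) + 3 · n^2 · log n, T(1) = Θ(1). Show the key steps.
T(n) = Θ(n^2 · (log n)^2)

Here log_7 49 = 2 and f(n) = 3 · n^2 · log n = Θ(n^(log_7 49) · (log n)^1). This is the extended Case 2 of the master theorem (f matches the critical exponent up to log factors), giving T(n) = Θ(n^(log_7 49) · (log n)^(1+1)) = Θ(n^2 · (log n)^2).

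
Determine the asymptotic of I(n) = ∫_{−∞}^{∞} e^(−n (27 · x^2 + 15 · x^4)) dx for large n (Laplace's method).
I(n) ~ sqrt(π/(27n))

φ(x) = 27 · x^2 + 15 · x^4 has its unique global minimum at x* = 0 (since φ'(x) = 54x + 60x^3 = 0 only at x = 0 for real x with both coefficients positive, and φ → ∞ as |x| → ∞). At x* = 0, φ(0) = 0 and φ''(0) = 54. Laplace's method then gives
  I(n) ~ sqrt(2π / (n · φ''(0))) · e^(−n φ(0)) = sqrt(2π / (54n)) = sqrt(π/(27n)).
The 15 · x^4 term contributes only at subleading order (an O(1/n) relative correction).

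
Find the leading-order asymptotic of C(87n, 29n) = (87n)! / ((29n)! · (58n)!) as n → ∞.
C(87n, 29n) ~ (27/4)^(29n) · sqrt(3/(4π·29n))

Write N = 29n. Apply Stirling to each factorial:
  (3N)! ~ sqrt(2π·3N) · (3N/e)^(3N),
  N! ~ sqrt(2π N) · (N/e)^N,
  (2N)! ~ sqrt(2π·2N) · (2N/e)^(2N).
The exponential factors combine to (3N)^(3N) / (N^N · (2N)^(2N)) = 3^(3N)/2^(2N) = (3^3/2^2)^N = (27/4)^N.
The square-root prefactors combine to sqrt(2π·3N) / (sqrt(2π N)·sqrt(2π·2N)) = sqrt(3 / (2π·2·N)) = sqrt(3/(4π·29n)).
Substituting N = 29n: C(87n, 29n) ~ (27/4)^(29n) · sqrt(3/(4π·29n)).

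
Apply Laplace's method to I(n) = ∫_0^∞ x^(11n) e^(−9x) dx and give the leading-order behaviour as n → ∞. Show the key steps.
I(n) ~ (sqrt(2π·11n) / 9) · (11n/(9e))^(11n)

Write the integrand as exp(11n ln x − 9x) and set f(x) = 11n ln x − 9x. Then f'(x) = 11n/x − 9 = 0 at x* = 11n/9, and f''(x*) = −11n/x*^2 = −9^2/(11n). Laplace's method (interior maximum) gives
  I(n) ~ e^(f(x*)) · sqrt(2π / |f''(x*)|)
        = exp(11n ln(11n/9) − 11n) · sqrt(2π · 11n / 9^2)
        = (11n/9)^(11n) e^(−11n) · sqrt(2π·11n) / 9
        = (sqrt(2π·11n) / 9) · (11n/(9e))^(11n).
This matches Γ(11n+1)/9^(11n+1) with Stirling applied to Γ.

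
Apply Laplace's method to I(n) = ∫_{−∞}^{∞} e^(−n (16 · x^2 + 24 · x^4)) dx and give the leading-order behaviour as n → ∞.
I(n) ~ sqrt(π/(16n))

φ(x) = 16 · x^2 + 24 · x^4 has its unique global minimum at x* = 0 (since φ'(x) = 32x + 96x^3 = 0 only at x = 0 for real x with both coefficients positive, and φ → ∞ as |x| → ∞). At x* = 0, φ(0) = 0 and φ''(0) = 32. Laplace's method then gives
  I(n) ~ sqrt(2π / (n · φ''(0))) · e^(−n φ(0)) = sqrt(2π / (32n)) = sqrt(π/(16n)).
The 24 · x^4 term contributes only at subleading order (an O(1/n) relative correction).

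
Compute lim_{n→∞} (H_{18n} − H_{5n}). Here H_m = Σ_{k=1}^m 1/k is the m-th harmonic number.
lim = ln(18/5)

Euler-Maclaurin gives H_m = ln m + γ + 1/(2m) + O(1/m^2). The γ and O(1/m) terms cancel in the difference:
  H_{18n} − H_{5n} = ln(18n) − ln(5n) + O(1/n) = ln(18/5) + O(1/n).
Hence the limit is ln(18/5).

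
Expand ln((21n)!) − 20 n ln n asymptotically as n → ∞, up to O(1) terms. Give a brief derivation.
ln((21n)!) − 20 n ln n = n ln n + 21(ln 21 − 1) n + (1/2) ln(2π·21n) + O(1/n)

Stirling: ln((21n)!) = 21n ln(21n) − 21n + (1/2) ln(2π·21n) + O(1/n).
Expand 21n ln(21n) = 21n (ln n + ln 21) = 21n ln n + 21n ln 21.
Subtract 20n ln n: leading term is (21 − 20) n ln n = n ln n. The next term is 21n ln 21 − 21n = 21(ln 21 − 1) n. Then the (1/2) ln(2π·21n) correction.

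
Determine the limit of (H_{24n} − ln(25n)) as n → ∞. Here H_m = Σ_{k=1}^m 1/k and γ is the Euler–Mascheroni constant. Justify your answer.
lim = ln(24/25) + γ

By Euler-Maclaurin, H_m = ln m + γ + O(1/m). So
  H_{24n} − ln(25n) = ln(24n) + γ − ln(25n) + O(1/n)
                       = ln(24/25) + γ + O(1/n).
Hence the limit is ln(24/25) + γ.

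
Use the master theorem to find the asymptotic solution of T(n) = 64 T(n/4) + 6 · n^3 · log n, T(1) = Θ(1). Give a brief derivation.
T(n) = Θ(n^3 · (log n)^2)

Here log_4 64 = 3 and f(n) = 6 · n^3 · log n = Θ(n^(log_4 64) · (log n)^1). This is the extended Case 2 of the master theorem (f matches the critical exponent up to log factors), giving T(n) = Θ(n^(log_4 64) · (log n)^(1+1)) = Θ(n^3 · (log n)^2).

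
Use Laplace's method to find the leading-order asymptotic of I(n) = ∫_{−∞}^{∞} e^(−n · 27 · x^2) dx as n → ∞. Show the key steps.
I(n) = sqrt(π/(27n))

Here φ(x) = 27 · x^2 has its unique minimum at x* = 0 with φ(x*) = 0 and φ''(x*) = 54. Laplace's method gives
  I(n) ~ e^(−n φ(x*)) · sqrt(2π / (n · φ''(x*))) = sqrt(2π / (54n)) = sqrt(π/(27n)).
This is exact: substituting u = (x − 0)·sqrt(27n) gives I(n) = (1/sqrt(27n)) ∫_{−∞}^{∞} e^(−u^2) du = sqrt(π/(27n)).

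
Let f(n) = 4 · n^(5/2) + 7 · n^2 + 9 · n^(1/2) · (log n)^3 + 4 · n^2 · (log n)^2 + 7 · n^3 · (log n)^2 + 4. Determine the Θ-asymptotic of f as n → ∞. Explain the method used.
f(n) ∈ Θ(n^3 · (log n)^2)

Compare the terms by growth order. For large n, n^a · (log n)^b dominates n^a' · (log n)^b' iff a > a', or (a = a' and b > b'). Ranking the 6 terms shows the dominant one is 7 · n^3 · (log n)^2. Hence f(n) ∈ Θ(n^3 · (log n)^2).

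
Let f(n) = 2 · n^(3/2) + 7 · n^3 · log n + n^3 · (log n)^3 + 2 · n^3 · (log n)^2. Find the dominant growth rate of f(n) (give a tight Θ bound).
f(n) ∈ Θ(n^3 · (log n)^3)

Compare the terms by growth order. For large n, n^a · (log n)^b dominates n^a' · (log n)^b' iff a > a', or (a = a' and b > b'). Ranking the 4 terms shows the dominant one is n^3 · (log n)^3. Hence f(n) ∈ Θ(n^3 · (log n)^3).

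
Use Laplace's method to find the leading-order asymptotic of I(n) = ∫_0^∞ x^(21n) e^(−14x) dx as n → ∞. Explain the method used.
I(n) ~ (sqrt(2π·21n) / 14) · (21n/(14e))^(21n)

Write the integrand as exp(21n ln x − 14x) and set f(x) = 21n ln x − 14x. Then f'(x) = 21n/x − 14 = 0 at x* = 21n/14, and f''(x*) = −21n/x*^2 = −14^2/(21n). Laplace's method (interior maximum) gives
  I(n) ~ e^(f(x*)) · sqrt(2π / |f''(x*)|)
        = exp(21n ln(21n/14) − 21n) · sqrt(2π · 21n / 14^2)
        = (21n/14)^(21n) e^(−21n) · sqrt(2π·21n) / 14
        = (sqrt(2π·21n) / 14) · (21n/(14e))^(21n).
This matches Γ(21n+1)/14^(21n+1) with Stirling applied to Γ.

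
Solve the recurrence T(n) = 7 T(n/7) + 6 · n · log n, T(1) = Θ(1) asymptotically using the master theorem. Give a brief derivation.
T(n) = Θ(n · (log n)^2)

Here log_7 7 = 1 and f(n) = 6 · n · log n = Θ(n^(log_7 7) · (log n)^1). This is the extended Case 2 of the master theorem (f matches the critical exponent up to log factors), giving T(n) = Θ(n^(log_7 7) · (log n)^(1+1)) = Θ(n · (log n)^2).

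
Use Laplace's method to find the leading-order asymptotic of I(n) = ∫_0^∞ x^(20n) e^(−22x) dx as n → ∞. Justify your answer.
I(n) ~ (sqrt(2π·20n) / 22) · (20n/(22e))^(20n)

Write the integrand as exp(20n ln x − 22x) and set f(x) = 20n ln x − 22x. Then f'(x) = 20n/x − 22 = 0 at x* = 20n/22, and f''(x*) = −20n/x*^2 = −22^2/(20n). Laplace's method (interior maximum) gives
  I(n) ~ e^(f(x*)) · sqrt(2π / |f''(x*)|)
        = exp(20n ln(20n/22) − 20n) · sqrt(2π · 20n / 22^2)
        = (20n/22)^(20n) e^(−20n) · sqrt(2π·20n) / 22
        = (sqrt(2π·20n) / 22) · (20n/(22e))^(20n).
This matches Γ(20n+1)/22^(20n+1) with Stirling applied to Γ.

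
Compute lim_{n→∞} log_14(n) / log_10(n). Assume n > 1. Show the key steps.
lim = ln(10) / ln(14) = log_14(10)

Change of base: log_14(n) = ln n / ln 14 and log_10(n) = ln n / ln 10. The ratio is (ln n / ln 14) · (ln 10 / ln n) = ln 10 / ln 14, a constant independent of n. So the limit is ln 10 / ln 14 = log_14(10).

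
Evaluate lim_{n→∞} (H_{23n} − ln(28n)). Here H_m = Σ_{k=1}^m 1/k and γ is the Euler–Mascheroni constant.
lim = ln(23/28) + γ

By Euler-Maclaurin, H_m = ln m + γ + O(1/m). So
  H_{23n} − ln(28n) = ln(23n) + γ − ln(28n) + O(1/n)
                       = ln(23/28) + γ + O(1/n).
Hence the limit is ln(23/28) + γ.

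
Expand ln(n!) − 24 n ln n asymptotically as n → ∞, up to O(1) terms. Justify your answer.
ln(n!) − 24 n ln n = −23 n ln n − n + (1/2) ln(2π n) + O(1/n)

Stirling: ln((n)!) = n ln(n) − n + (1/2) ln(2π·n) + O(1/n).
Here n ln(n) = n ln n.
Subtract 24n ln n: leading term is (1 − 24) n ln n = −23 n ln n. The next term is −n. Then the (1/2) ln(2π·n) correction.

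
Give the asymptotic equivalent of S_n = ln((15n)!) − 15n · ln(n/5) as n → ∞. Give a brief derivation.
S_n ~ 15n · (ln 75 − 1) + O(ln n)

Stirling: ln((15n)!) = 15n ln(15n) − 15n + O(ln n).
  S_n = 15n ln(15n) − 15n − 15n ln(n/5) + O(ln n)
      = 15n ln(15n) − 15n ln n + 15n ln 5 − 15n + O(ln n)
      = 15n ln 15 + 15n ln 5 − 15n + O(ln n)
      = 15n (ln 75 − 1) + O(ln n).
Numerically ln(75) − 1 ≈ 3.3175.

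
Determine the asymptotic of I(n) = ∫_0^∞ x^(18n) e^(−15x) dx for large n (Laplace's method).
I(n) ~ (sqrt(2π·18n) / 15) · (18n/(15e))^(18n)

Write the integrand as exp(18n ln x − 15x) and set f(x) = 18n ln x − 15x. Then f'(x) = 18n/x − 15 = 0 at x* = 18n/15, and f''(x*) = −18n/x*^2 = −15^2/(18n). Laplace's method (interior maximum) gives
  I(n) ~ e^(f(x*)) · sqrt(2π / |f''(x*)|)
        = exp(18n ln(18n/15) − 18n) · sqrt(2π · 18n / 15^2)
        = (18n/15)^(18n) e^(−18n) · sqrt(2π·18n) / 15
        = (sqrt(2π·18n) / 15) · (18n/(15e))^(18n).
This matches Γ(18n+1)/15^(18n+1) with Stirling applied to Γ.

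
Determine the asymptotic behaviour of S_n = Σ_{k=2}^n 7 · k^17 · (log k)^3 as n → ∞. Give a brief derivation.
S_n ~ 7 · n^18 · (log n)^3 / 18

By integral comparison, S_n = ∫_1^n 7 · x^17 · (log x)^3 dx + O(n^17 · (log n)^3). For the integral, the leading term of ∫_1^n x^17 (log x)^3 dx is n^18/18 · (log n)^3 (by repeated integration by parts; each step lowers the log-exponent and produces a relatively O(1/log n) correction). Hence S_n ~ 7 · n^18 · (log n)^3 / 18.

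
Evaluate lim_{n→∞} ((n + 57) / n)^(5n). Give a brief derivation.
lim = e^285

Rewrite as (1 + 57/n)^(5n). By the standard limit (1 + x/n)^n → e^x, we have (1 + 57/n)^n → e^57, and raising to the 5th power gives e^285.
More precisely, ln[(1 + 57/n)^(5n)] = 5n · ln(1 + 57/n) = 5n · (57/n + O(1/n^2)) = 285 + O(1/n) → 285.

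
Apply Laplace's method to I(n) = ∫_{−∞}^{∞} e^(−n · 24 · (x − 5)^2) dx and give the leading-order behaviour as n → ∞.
I(n) = sqrt(π/(24n))

Here φ(x) = 24 · (x − 5)^2 has its unique minimum at x* = 5 with φ(x*) = 0 and φ''(x*) = 48. Laplace's method gives
  I(n) ~ e^(−n φ(x*)) · sqrt(2π / (n · φ''(x*))) = sqrt(2π / (48n)) = sqrt(π/(24n)).
This is exact: substituting u = (x − 5)·sqrt(24n) gives I(n) = (1/sqrt(24n)) ∫_{−∞}^{∞} e^(−u^2) du = sqrt(π/(24n)).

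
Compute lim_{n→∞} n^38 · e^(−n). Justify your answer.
lim = 0

Exponentials with base > 1 dominate every fixed polynomial: for any fixed c, n^c / e^n → 0 as n → ∞ (e.g. by the ratio test, or since e^n grows faster than any power of n). Hence n^38 · e^(−n) = n^38 / e^n → 0.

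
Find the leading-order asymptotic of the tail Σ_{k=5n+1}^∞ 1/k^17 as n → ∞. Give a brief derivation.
Σ_{k>5n} 1/k^17 ~ 1/(16 · (5n)^16)

Compare to the integral: ∫_{5n}^∞ x^(−17) dx = [−x^(−16)/16]_{5n}^∞ = 1/((17−1)·(5n)^16). Euler-Maclaurin then gives
  Σ_{k>5n} 1/k^17 = ∫_{5n}^∞ dx/x^17 − 1/(2·(5n)^17) + O(1/(5n)^18).
(Equivalently this is ζ(17) − Σ_{k≤5n} 1/k^17.)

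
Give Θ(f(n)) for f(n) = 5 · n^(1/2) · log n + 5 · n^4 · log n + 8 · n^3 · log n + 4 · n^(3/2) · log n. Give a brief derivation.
f(n) ∈ Θ(n^4 · log n)

Compare the terms by growth order. For large n, n^a · (log n)^b dominates n^a' · (log n)^b' iff a > a', or (a = a' and b > b'). Ranking the 4 terms shows the dominant one is 5 · n^4 · log n. Hence f(n) ∈ Θ(n^4 · log n).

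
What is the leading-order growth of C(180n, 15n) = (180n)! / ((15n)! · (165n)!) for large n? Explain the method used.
C(180n, 15n) ~ (8916100448256/285311670611)^(15n) · sqrt(6/(11π·15n))

Write N = 15n. Apply Stirling to each factorial:
  (12N)! ~ sqrt(2π·12N) · (12N/e)^(12N),
  N! ~ sqrt(2π N) · (N/e)^N,
  (11N)! ~ sqrt(2π·11N) · (11N/e)^(11N).
The exponential factors combine to (12N)^(12N) / (N^N · (11N)^(11N)) = 12^(12N)/11^(11N) = (12^12/11^11)^N = (8916100448256/285311670611)^N.
The square-root prefactors combine to sqrt(2π·12N) / (sqrt(2π N)·sqrt(2π·11N)) = sqrt(12 / (2π·11·N)) = sqrt(6/(11π·15n)).
Substituting N = 15n: C(180n, 15n) ~ (8916100448256/285311670611)^(15n) · sqrt(6/(11π·15n)).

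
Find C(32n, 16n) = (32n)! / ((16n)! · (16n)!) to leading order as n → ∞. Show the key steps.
C(32n, 16n) ~ (4)^(16n) · sqrt(1/(π·16n))

Write N = 16n. Apply Stirling to each factorial:
  (2N)! ~ sqrt(2π·2N) · (2N/e)^(2N),
  N! ~ sqrt(2π N) · (N/e)^N,
  (1N)! ~ sqrt(2π·1N) · (1N/e)^(1N).
The exponential factors combine to (2N)^(2N) / (N^N · (1N)^(1N)) = 2^(2N)/1^(1N) = (2^2/1^1)^N = (4)^N.
The square-root prefactors combine to sqrt(2π·2N) / (sqrt(2π N)·sqrt(2π·1N)) = sqrt(2 / (2π·1·N)) = sqrt(1/(π·16n)).
Substituting N = 16n: C(32n, 16n) ~ (4)^(16n) · sqrt(1/(π·16n)).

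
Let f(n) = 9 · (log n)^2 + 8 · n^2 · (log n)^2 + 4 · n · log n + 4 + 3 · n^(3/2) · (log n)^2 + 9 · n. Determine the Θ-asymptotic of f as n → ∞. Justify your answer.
f(n) ∈ Θ(n^2 · (log n)^2)

Compare the terms by growth order. For large n, n^a · (log n)^b dominates n^a' · (log n)^b' iff a > a', or (a = a' and b > b'). Ranking the 6 terms shows the dominant one is 8 · n^2 · (log n)^2. Hence f(n) ∈ Θ(n^2 · (log n)^2).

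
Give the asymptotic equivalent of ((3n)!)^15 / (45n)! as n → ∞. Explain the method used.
((3n)!)^15/(45n)! ~ ((2π·3n)^(14/2) / sqrt(15)) · 15^(−15·3n)  →  0

Write N = 3n. Stirling: N! ~ sqrt(2π N)(N/e)^N and (15N)! ~ sqrt(2π·15N)·(15N/e)^(15N).
  (N!)^15/(15N)! ~ (2π N)^(15/2) (N/e)^(15N) / [sqrt(2π·15N) (15N/e)^(15N)]
     = (2π N)^(15/2) / sqrt(2π·15N) · (N/(15N))^(15N)
     = (2π N)^((15−1)/2) / sqrt(15) · 15^(−15N).
Since 15^15 > 1, the factor 15^(−15N) decays exponentially, so the ratio → 0. Substituting N = 3n gives the stated form.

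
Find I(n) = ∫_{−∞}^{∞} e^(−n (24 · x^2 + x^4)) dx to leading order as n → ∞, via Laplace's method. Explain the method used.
I(n) ~ sqrt(π/(24n))

φ(x) = 24 · x^2 + x^4 has its unique global minimum at x* = 0 (since φ'(x) = 48x + 4x^3 = 0 only at x = 0 for real x with both coefficients positive, and φ → ∞ as |x| → ∞). At x* = 0, φ(0) = 0 and φ''(0) = 48. Laplace's method then gives
  I(n) ~ sqrt(2π / (n · φ''(0))) · e^(−n φ(0)) = sqrt(2π / (48n)) = sqrt(π/(24n)).
The x^4 term contributes only at subleading order (an O(1/n) relative correction).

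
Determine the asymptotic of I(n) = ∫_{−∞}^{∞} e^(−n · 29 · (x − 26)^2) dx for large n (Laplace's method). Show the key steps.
I(n) = sqrt(π/(29n))

Here φ(x) = 29 · (x − 26)^2 has its unique minimum at x* = 26 with φ(x*) = 0 and φ''(x*) = 58. Laplace's method gives
  I(n) ~ e^(−n φ(x*)) · sqrt(2π / (n · φ''(x*))) = sqrt(2π / (58n)) = sqrt(π/(29n)).
This is exact: substituting u = (x − 26)·sqrt(29n) gives I(n) = (1/sqrt(29n)) ∫_{−∞}^{∞} e^(−u^2) du = sqrt(π/(29n)).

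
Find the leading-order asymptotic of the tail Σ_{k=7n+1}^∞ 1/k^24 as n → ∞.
Σ_{k>7n} 1/k^24 ~ 1/(23 · (7n)^23)

Compare to the integral: ∫_{7n}^∞ x^(−24) dx = [−x^(−23)/23]_{7n}^∞ = 1/((24−1)·(7n)^23). Euler-Maclaurin then gives
  Σ_{k>7n} 1/k^24 = ∫_{7n}^∞ dx/x^24 − 1/(2·(7n)^24) + O(1/(7n)^25).
(Equivalently this is ζ(24) − Σ_{k≤7n} 1/k^24.)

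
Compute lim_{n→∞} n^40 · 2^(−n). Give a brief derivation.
lim = 0

Exponentials with base > 1 dominate every fixed polynomial: for any fixed c, n^c / 2^n → 0 as n → ∞ (e.g. by the ratio test, or by writing 2^n = e^(n ln 2) and noting e^(n ln 2) / n^c → ∞). Hence n^40 · 2^(−n) = n^40 / 2^n → 0.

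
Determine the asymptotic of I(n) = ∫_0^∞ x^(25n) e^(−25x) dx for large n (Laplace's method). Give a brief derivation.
I(n) ~ (sqrt(2π·25n) / 25) · (25n/(25e))^(25n)

Write the integrand as exp(25n ln x − 25x) and set f(x) = 25n ln x − 25x. Then f'(x) = 25n/x − 25 = 0 at x* = 25n/25, and f''(x*) = −25n/x*^2 = −25^2/(25n). Laplace's method (interior maximum) gives
  I(n) ~ e^(f(x*)) · sqrt(2π / |f''(x*)|)
        = exp(25n ln(25n/25) − 25n) · sqrt(2π · 25n / 25^2)
        = (25n/25)^(25n) e^(−25n) · sqrt(2π·25n) / 25
        = (sqrt(2π·25n) / 25) · (25n/(25e))^(25n).
This matches Γ(25n+1)/25^(25n+1) with Stirling applied to Γ.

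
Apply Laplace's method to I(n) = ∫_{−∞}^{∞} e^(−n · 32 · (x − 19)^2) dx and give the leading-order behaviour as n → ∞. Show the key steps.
I(n) = sqrt(π/(32n))

Here φ(x) = 32 · (x − 19)^2 has its unique minimum at x* = 19 with φ(x*) = 0 and φ''(x*) = 64. Laplace's method gives
  I(n) ~ e^(−n φ(x*)) · sqrt(2π / (n · φ''(x*))) = sqrt(2π / (64n)) = sqrt(π/(32n)).
This is exact: substituting u = (x − 19)·sqrt(32n) gives I(n) = (1/sqrt(32n)) ∫_{−∞}^{∞} e^(−u^2) du = sqrt(π/(32n)).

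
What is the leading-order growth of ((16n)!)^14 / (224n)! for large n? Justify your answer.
((16n)!)^14/(224n)! ~ ((2π·16n)^(13/2) / sqrt(14)) · 14^(−14·16n)  →  0

Write N = 16n. Stirling: N! ~ sqrt(2π N)(N/e)^N and (14N)! ~ sqrt(2π·14N)·(14N/e)^(14N).
  (N!)^14/(14N)! ~ (2π N)^(14/2) (N/e)^(14N) / [sqrt(2π·14N) (14N/e)^(14N)]
     = (2π N)^(14/2) / sqrt(2π·14N) · (N/(14N))^(14N)
     = (2π N)^((14−1)/2) / sqrt(14) · 14^(−14N).
Since 14^14 > 1, the factor 14^(−14N) decays exponentially, so the ratio → 0. Substituting N = 16n gives the stated form.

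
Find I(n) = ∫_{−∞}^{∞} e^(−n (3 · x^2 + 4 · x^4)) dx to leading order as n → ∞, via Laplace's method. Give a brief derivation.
I(n) ~ sqrt(π/(3n))

φ(x) = 3 · x^2 + 4 · x^4 has its unique global minimum at x* = 0 (since φ'(x) = 6x + 16x^3 = 0 only at x = 0 for real x with both coefficients positive, and φ → ∞ as |x| → ∞). At x* = 0, φ(0) = 0 and φ''(0) = 6. Laplace's method then gives
  I(n) ~ sqrt(2π / (n · φ''(0))) · e^(−n φ(0)) = sqrt(2π / (6n)) = sqrt(π/(3n)).
The 4 · x^4 term contributes only at subleading order (an O(1/n) relative correction).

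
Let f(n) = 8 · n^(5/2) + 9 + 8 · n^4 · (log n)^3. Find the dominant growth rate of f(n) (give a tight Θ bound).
f(n) ∈ Θ(n^4 · (log n)^3)

Compare the terms by growth order. For large n, n^a · (log n)^b dominates n^a' · (log n)^b' iff a > a', or (a = a' and b > b'). Ranking the 3 terms shows the dominant one is 8 · n^4 · (log n)^3. Hence f(n) ∈ Θ(n^4 · (log n)^3).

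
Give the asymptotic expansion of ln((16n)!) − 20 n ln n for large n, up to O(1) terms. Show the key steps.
ln((16n)!) − 20 n ln n = −4 n ln n + 16(ln 16 − 1) n + (1/2) ln(2π·16n) + O(1/n)

Stirling: ln((16n)!) = 16n ln(16n) − 16n + (1/2) ln(2π·16n) + O(1/n).
Expand 16n ln(16n) = 16n (ln n + ln 16) = 16n ln n + 16n ln 16.
Subtract 20n ln n: leading term is (16 − 20) n ln n = −4 n ln n. The next term is 16n ln 16 − 16n = 16(ln 16 − 1) n. Then the (1/2) ln(2π·16n) correction.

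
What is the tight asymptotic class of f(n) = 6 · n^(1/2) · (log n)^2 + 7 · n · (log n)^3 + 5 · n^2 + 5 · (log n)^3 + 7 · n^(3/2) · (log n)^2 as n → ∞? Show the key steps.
f(n) ∈ Θ(n^2)

Compare the terms by growth order. For large n, n^a · (log n)^b dominates n^a' · (log n)^b' iff a > a', or (a = a' and b > b'). Ranking the 5 terms shows the dominant one is 5 · n^2. Hence f(n) ∈ Θ(n^2).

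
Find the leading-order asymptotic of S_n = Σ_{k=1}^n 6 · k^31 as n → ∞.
S_n ~ 3 · n^32 / 16

By integral comparison (Euler-Maclaurin), Σ_{k=1}^n 6 · k^31 = 6 · ∫_0^n x^31 dx + O(n^31) = 6 · n^32/32 = 3 · n^32 / 16 + O(n^31). (Equivalently, Faulhaber's formula gives the same leading term.)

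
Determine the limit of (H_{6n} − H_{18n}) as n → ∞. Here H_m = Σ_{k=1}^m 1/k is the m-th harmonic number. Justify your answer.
lim = ln(6/18) = −ln 3

Euler-Maclaurin gives H_m = ln m + γ + 1/(2m) + O(1/m^2). The γ and O(1/m) terms cancel in the difference:
  H_{6n} − H_{18n} = ln(6n) − ln(18n) + O(1/n) = ln(6/18) + O(1/n).
Hence the limit is ln(6/18) = −ln 3.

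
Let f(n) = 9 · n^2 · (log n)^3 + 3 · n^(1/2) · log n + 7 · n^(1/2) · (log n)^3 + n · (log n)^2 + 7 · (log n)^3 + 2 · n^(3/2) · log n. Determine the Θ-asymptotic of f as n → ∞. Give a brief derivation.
f(n) ∈ Θ(n^2 · (log n)^3)

Compare the terms by growth order. For large n, n^a · (log n)^b dominates n^a' · (log n)^b' iff a > a', or (a = a' and b > b'). Ranking the 6 terms shows the dominant one is 9 · n^2 · (log n)^3. Hence f(n) ∈ Θ(n^2 · (log n)^3).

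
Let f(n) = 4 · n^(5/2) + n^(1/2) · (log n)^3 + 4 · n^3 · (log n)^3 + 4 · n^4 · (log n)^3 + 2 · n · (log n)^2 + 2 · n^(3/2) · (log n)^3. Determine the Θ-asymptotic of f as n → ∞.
f(n) ∈ Θ(n^4 · (log n)^3)

Compare the terms by growth order. For large n, n^a · (log n)^b dominates n^a' · (log n)^b' iff a > a', or (a = a' and b > b'). Ranking the 6 terms shows the dominant one is 4 · n^4 · (log n)^3. Hence f(n) ∈ Θ(n^4 · (log n)^3).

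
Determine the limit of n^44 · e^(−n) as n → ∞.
lim = 0

Exponentials with base > 1 dominate every fixed polynomial: for any fixed c, n^c / e^n → 0 as n → ∞ (e.g. by the ratio test, or since e^n grows faster than any power of n). Hence n^44 · e^(−n) = n^44 / e^n → 0.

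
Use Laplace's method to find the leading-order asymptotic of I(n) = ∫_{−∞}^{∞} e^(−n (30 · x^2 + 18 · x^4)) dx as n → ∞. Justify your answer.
I(n) ~ sqrt(π/(30n))

φ(x) = 30 · x^2 + 18 · x^4 has its unique global minimum at x* = 0 (since φ'(x) = 60x + 72x^3 = 0 only at x = 0 for real x with both coefficients positive, and φ → ∞ as |x| → ∞). At x* = 0, φ(0) = 0 and φ''(0) = 60. Laplace's method then gives
  I(n) ~ sqrt(2π / (n · φ''(0))) · e^(−n φ(0)) = sqrt(2π / (60n)) = sqrt(π/(30n)).
The 18 · x^4 term contributes only at subleading order (an O(1/n) relative correction).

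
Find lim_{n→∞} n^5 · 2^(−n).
lim = 0

Exponentials with base > 1 dominate every fixed polynomial: for any fixed c, n^c / 2^n → 0 as n → ∞ (e.g. by the ratio test, or by writing 2^n = e^(n ln 2) and noting e^(n ln 2) / n^c → ∞). Hence n^5 · 2^(−n) = n^5 / 2^n → 0.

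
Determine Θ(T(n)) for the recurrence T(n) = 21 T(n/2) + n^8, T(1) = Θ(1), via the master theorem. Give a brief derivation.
T(n) = Θ(n^8)

log_2 21 ≈ 4.392. f(n) = n^8 dominates n^(log_2 21) since 8 > 4.392, and the regularity condition a·f(n/b) = 21·(n/2)^8 = (21/256)·n^8 ≤ c·f(n) holds with c = 21/256 ≈ 0.082 < 1. So this is Case 3: T(n) = Θ(f(n)) = Θ(n^8).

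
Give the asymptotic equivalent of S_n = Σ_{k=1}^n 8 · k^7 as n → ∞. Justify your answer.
S_n ~ n^8

By integral comparison (Euler-Maclaurin), Σ_{k=1}^n 8 · k^7 = 8 · ∫_0^n x^7 dx + O(n^7) = 8 · n^8/8 = n^8 + O(n^7). (Equivalently, Faulhaber's formula gives the same leading term.)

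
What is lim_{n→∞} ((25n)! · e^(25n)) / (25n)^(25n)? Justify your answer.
lim = ∞

Stirling: (25n)! ~ sqrt(2π·25n) · (25n/e)^(25n). Hence
  (25n)! · e^(25n) / (25n)^(25n) ~ sqrt(2π·25n) = sqrt(2π·25) · sqrt(n) → ∞.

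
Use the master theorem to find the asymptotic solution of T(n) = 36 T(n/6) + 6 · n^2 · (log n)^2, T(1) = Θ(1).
T(n) = Θ(n^2 · (log n)^3)

Here log_6 36 = 2 and f(n) = 6 · n^2 · (log n)^2 = Θ(n^(log_6 36) · (log n)^2). This is the extended Case 2 of the master theorem (f matches the critical exponent up to log factors), giving T(n) = Θ(n^(log_6 36) · (log n)^(2+1)) = Θ(n^2 · (log n)^3).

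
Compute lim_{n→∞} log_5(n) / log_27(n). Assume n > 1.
lim = ln(27) / ln(5) = log_5(27)

Change of base: log_5(n) = ln n / ln 5 and log_27(n) = ln n / ln 27. The ratio is (ln n / ln 5) · (ln 27 / ln n) = ln 27 / ln 5, a constant independent of n. So the limit is ln 27 / ln 5 = log_5(27).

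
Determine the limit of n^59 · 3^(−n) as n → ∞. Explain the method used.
lim = 0

Exponentials with base > 1 dominate every fixed polynomial: for any fixed c, n^c / 3^n → 0 as n → ∞ (e.g. by the ratio test, or by writing 3^n = e^(n ln 3) and noting e^(n ln 3) / n^c → ∞). Hence n^59 · 3^(−n) = n^59 / 3^n → 0.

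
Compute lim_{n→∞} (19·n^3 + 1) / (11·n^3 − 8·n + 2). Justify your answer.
lim = 19/11

For large n the leading n^3 terms dominate both numerator and denominator. Dividing top and bottom by n^3, every other term tends to 0, leaving 19/11.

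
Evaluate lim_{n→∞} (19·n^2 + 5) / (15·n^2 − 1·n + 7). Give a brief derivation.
lim = 19/15

For large n the leading n^2 terms dominate both numerator and denominator. Dividing top and bottom by n^2, every other term tends to 0, leaving 19/15.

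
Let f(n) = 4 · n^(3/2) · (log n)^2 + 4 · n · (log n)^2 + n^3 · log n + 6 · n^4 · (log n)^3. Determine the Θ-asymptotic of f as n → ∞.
f(n) ∈ Θ(n^4 · (log n)^3)

Compare the terms by growth order. For large n, n^a · (log n)^b dominates n^a' · (log n)^b' iff a > a', or (a = a' and b > b'). Ranking the 4 terms shows the dominant one is 6 · n^4 · (log n)^3. Hence f(n) ∈ Θ(n^4 · (log n)^3).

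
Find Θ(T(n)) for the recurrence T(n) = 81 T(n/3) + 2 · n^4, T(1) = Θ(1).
T(n) = Θ(n^4 log n)

log_3 81 = 4, and f(n) = 2 · n^4 = Θ(n^(log_3 81)). This is Case 2 of the master theorem: T(n) = Θ(f(n) · log n) = Θ(n^4 log n).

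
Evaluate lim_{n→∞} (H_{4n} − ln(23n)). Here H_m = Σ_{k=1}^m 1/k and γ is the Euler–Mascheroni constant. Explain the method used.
lim = ln(4/23) + γ

By Euler-Maclaurin, H_m = ln m + γ + O(1/m). So
  H_{4n} − ln(23n) = ln(4n) + γ − ln(23n) + O(1/n)
                       = ln(4/23) + γ + O(1/n).
Hence the limit is ln(4/23) + γ.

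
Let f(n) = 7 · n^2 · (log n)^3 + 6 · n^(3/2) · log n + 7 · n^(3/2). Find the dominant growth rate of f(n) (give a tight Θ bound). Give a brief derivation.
f(n) ∈ Θ(n^2 · (log n)^3)

Compare the terms by growth order. For large n, n^a · (log n)^b dominates n^a' · (log n)^b' iff a > a', or (a = a' and b > b'). Ranking the 3 terms shows the dominant one is 7 · n^2 · (log n)^3. Hence f(n) ∈ Θ(n^2 · (log n)^3).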